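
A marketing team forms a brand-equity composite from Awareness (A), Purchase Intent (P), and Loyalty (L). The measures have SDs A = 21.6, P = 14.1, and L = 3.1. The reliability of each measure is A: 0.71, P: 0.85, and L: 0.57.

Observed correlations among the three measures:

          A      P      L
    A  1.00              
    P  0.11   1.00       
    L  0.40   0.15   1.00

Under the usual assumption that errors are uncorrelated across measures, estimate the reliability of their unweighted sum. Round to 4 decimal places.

0.7907

Var(A+P+L) = 21.6² + 14.1² + 3.1² + 2·[21.6·14.1·0.11 + 21.6·3.1·0.40 + 14.1·3.1·0.15] = 674.98 + 133.684 = 808.664.
Under uncorrelated errors the observed covariances equal the true-score covariances, so only the own-variance terms attenuate.
True-score variance = [21.6²·0.71 + 14.1²·0.85 + 3.1²·0.57] + 133.684 = 505.724 + 133.684 = 639.408.
Reliability = 639.408 / 808.664 = 0.7907.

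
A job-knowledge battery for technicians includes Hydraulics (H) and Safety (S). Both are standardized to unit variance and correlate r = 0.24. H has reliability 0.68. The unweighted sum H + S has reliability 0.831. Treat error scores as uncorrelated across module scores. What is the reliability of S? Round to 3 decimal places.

0.901

Var(H+S) = 2 + 2·0.24 = 2.480.
True-score variance = ρ_H + ρ_S + 2·0.24, so 0.831 = (0.68 + ρ_S + 0.48) / 2.480.
ρ_S = 0.831·2.480 − 0.68 − 0.48 = 0.901.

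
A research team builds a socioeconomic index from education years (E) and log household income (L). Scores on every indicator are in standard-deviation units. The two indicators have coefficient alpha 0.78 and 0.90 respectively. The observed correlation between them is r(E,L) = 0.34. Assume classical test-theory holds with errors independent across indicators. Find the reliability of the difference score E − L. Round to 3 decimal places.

0.758

Var(E−L) = 1 + 1 − 2·0.34 = 2 − 0.68 = 1.32.
With uncorrelated errors the cross-covariances are all true-score covariance, so they carry over unchanged; only the diagonal terms shrink to ρᵢσᵢ².
True-score variance = [0.78 + 0.90] − 0.68 = 1.68 − 0.68 = 1.
Reliability = 1 / 1.32 = 0.758.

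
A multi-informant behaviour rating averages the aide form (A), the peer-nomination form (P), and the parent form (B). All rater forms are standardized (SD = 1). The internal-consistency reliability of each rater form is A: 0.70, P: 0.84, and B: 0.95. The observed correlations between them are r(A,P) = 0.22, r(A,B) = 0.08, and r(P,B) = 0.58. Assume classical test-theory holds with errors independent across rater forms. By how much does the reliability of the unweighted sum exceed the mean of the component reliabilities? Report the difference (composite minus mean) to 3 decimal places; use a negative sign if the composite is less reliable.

0.063

Var(sum) = 3 + 1.76 = 4.76; true-score variance = 2.49 + 1.76 = 4.25; composite reliability = 0.8929.
Mean component reliability = 0.8300.
Difference = 0.8929 − 0.8300 = 0.063.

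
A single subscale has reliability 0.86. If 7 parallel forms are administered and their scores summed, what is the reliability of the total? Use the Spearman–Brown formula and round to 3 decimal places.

ρ_k = kρ / (1 + (k−1)ρ) = 7·0.86 / (1 + 6·0.86) = 6.020 / 6.160 = 0.977.

0.977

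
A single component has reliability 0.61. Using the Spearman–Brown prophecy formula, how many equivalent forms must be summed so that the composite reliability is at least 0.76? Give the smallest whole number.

3

k ≥ ρ*(1−ρ₁)/(ρ₁(1−ρ*)) = 0.76·0.39 / (0.61·0.24) = 2.025.
Smallest integer k = 3.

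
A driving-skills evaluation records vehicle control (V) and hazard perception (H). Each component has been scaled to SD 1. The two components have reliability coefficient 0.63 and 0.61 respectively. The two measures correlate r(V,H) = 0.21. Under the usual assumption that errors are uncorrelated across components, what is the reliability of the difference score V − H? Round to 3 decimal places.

0.519

Var(V−H) = 1 + 1 − 2·0.21 = 2 − 0.42 = 1.58.
Because errors are independent across components, Cov(Tᵢ,Tⱼ) = Cov(Xᵢ,Xⱼ); the off-diagonal part of the true-score variance is the same as above.
True-score variance = [0.63 + 0.61] − 0.42 = 1.24 − 0.42 = 0.82.
Reliability = 0.82 / 1.58 = 0.519.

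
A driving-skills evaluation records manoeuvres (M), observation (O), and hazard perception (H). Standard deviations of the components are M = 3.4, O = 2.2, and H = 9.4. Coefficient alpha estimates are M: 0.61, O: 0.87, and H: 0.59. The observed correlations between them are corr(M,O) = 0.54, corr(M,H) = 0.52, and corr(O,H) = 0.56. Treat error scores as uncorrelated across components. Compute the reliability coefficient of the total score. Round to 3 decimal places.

Var(M+O+H) = 3.4² + 2.2² + 9.4² + 2·[3.4·2.2·0.54 + 3.4·9.4·0.52 + 2.2·9.4·0.56] = 104.76 + 64.4784 = 169.238.
With uncorrelated errors the cross-covariances are all true-score covariance, so they carry over unchanged; only the diagonal terms shrink to ρᵢσᵢ².
True-score variance = [3.4²·0.61 + 2.2²·0.87 + 9.4²·0.59] + 64.4784 = 63.3948 + 64.4784 = 127.873.
Reliability = 127.873 / 169.238 = 0.756.

0.756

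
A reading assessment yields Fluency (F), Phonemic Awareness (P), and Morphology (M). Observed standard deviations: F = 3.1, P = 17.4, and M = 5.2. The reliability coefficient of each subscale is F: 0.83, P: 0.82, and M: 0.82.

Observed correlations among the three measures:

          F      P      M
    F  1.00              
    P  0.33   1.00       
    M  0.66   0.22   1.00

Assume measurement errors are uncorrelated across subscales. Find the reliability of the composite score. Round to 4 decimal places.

0.8601

Var(F+P+M) = 3.1² + 17.4² + 5.2² + 2·[3.1·17.4·0.33 + 3.1·5.2·0.66 + 17.4·5.2·0.22] = 339.41 + 96.69 = 436.1.
Under uncorrelated errors the observed covariances equal the true-score covariances, so only the own-variance terms attenuate.
True-score variance = [3.1²·0.83 + 17.4²·0.82 + 5.2²·0.82] + 96.69 = 278.412 + 96.69 = 375.102.
Reliability = 375.102 / 436.1 = 0.8601.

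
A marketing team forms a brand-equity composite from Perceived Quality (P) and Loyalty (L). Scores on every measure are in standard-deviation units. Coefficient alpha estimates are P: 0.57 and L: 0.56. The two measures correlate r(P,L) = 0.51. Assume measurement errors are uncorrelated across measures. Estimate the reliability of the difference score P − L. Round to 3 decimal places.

0.112

Var(P−L) = 1 + 1 − 2·0.51 = 2 − 1.02 = 0.98.
Because errors are independent across components, Cov(Tᵢ,Tⱼ) = Cov(Xᵢ,Xⱼ); the off-diagonal part of the true-score variance is the same as above.
True-score variance = [0.57 + 0.56] − 1.02 = 1.13 − 1.02 = 0.11.
Reliability = 0.11 / 0.98 = 0.112.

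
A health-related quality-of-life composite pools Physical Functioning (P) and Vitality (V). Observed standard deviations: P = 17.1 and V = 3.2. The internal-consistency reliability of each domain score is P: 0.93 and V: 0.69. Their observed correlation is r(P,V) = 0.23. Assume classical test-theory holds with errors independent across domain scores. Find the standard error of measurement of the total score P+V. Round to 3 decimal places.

Var(total) = 302.65 + 25.1712 = 327.821.
True-score variance = 279.007 + 25.1712 = 304.178, so reliability = 0.9279.
Error variance = 327.821 − 304.178 = 23.6431; SEM = √23.6431 = 4.862.

4.862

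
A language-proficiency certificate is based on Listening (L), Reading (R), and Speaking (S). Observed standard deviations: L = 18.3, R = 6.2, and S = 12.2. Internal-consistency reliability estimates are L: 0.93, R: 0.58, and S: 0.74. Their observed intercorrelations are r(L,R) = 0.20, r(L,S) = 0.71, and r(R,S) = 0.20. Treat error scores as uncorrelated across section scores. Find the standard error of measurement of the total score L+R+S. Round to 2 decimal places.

Var(total) = 522.17 + 392.669 = 914.839.
True-score variance = 443.885 + 392.669 = 836.554, so reliability = 0.9144.
Error variance = 914.839 − 836.554 = 78.2855; SEM = √78.2855 = 8.85.

8.85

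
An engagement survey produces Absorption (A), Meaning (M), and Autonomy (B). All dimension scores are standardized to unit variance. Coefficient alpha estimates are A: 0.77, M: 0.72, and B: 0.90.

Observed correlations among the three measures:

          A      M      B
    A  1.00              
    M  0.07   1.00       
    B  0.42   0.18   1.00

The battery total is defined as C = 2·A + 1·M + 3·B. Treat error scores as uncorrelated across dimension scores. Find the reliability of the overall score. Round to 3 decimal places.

Var(C) = 2² + 1 + 3² + 2·[2·0.07 + 6·0.42 + 3·0.18] = 14 + 6.4 = 20.4.
Because errors are independent across components, Cov(Tᵢ,Tⱼ) = Cov(Xᵢ,Xⱼ); the off-diagonal part of the true-score variance is the same as above.
True-score variance = [2²·0.77 + 0.72 + 3²·0.90] + 6.4 = 11.9 + 6.4 = 18.3.
Reliability = 18.3 / 20.4 = 0.897.

0.897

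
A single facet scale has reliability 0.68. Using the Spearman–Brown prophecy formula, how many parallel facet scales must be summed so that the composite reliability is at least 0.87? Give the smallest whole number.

4

k ≥ ρ*(1−ρ₁)/(ρ₁(1−ρ*)) = 0.87·0.32 / (0.68·0.13) = 3.149.
Smallest integer k = 4.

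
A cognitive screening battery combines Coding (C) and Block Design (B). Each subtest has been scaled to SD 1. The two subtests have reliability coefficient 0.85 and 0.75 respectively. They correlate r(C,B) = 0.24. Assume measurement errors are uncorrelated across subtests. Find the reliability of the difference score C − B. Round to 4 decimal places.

Var(C−B) = 1 + 1 − 2·0.24 = 2 − 0.48 = 1.52.
Because errors are independent across components, Cov(Tᵢ,Tⱼ) = Cov(Xᵢ,Xⱼ); the off-diagonal part of the true-score variance is the same as above.
True-score variance = [0.85 + 0.75] − 0.48 = 1.6 − 0.48 = 1.12.
Reliability = 1.12 / 1.52 = 0.7368.

0.7368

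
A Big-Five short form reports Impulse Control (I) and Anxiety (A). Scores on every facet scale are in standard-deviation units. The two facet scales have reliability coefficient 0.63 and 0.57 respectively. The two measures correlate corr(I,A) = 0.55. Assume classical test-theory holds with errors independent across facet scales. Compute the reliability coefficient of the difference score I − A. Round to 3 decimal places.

0.111

Var(I−A) = 1 + 1 − 2·0.55 = 2 − 1.1 = 0.9.
Under uncorrelated errors the observed covariances equal the true-score covariances, so only the own-variance terms attenuate.
True-score variance = [0.63 + 0.57] − 1.1 = 1.2 − 1.1 = 0.1.
Reliability = 0.1 / 0.9 = 0.111.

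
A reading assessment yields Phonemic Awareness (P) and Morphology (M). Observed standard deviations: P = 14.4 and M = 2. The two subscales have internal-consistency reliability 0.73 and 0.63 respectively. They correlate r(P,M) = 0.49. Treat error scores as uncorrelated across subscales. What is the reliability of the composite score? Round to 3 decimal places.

0.760

Var(P+M) = 14.4² + 2² + 2·[14.4·2·0.49] = 211.36 + 28.224 = 239.584.
With uncorrelated errors the cross-covariances are all true-score covariance, so they carry over unchanged; only the diagonal terms shrink to ρᵢσᵢ².
True-score variance = [14.4²·0.73 + 2²·0.63] + 28.224 = 153.893 + 28.224 = 182.117.
Reliability = 182.117 / 239.584 = 0.760.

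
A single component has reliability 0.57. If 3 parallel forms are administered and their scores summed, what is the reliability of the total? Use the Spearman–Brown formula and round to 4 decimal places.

ρ_k = kρ / (1 + (k−1)ρ) = 3·0.57 / (1 + 2·0.57) = 1.710 / 2.140 = 0.7991.

0.7991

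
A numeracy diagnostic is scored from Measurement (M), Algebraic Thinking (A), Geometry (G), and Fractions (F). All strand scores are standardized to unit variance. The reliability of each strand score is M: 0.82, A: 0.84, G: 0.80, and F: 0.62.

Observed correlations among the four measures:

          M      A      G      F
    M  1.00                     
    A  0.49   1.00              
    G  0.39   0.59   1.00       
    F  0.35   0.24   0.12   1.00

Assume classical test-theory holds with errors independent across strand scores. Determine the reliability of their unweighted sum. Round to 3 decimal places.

0.890

Var(M+A+G+F) = 4 + 2·[0.49 + 0.39 + 0.35 + 0.59 + 0.24 + 0.12] = 4 + 4.36 = 8.36.
Under uncorrelated errors the observed covariances equal the true-score covariances, so only the own-variance terms attenuate.
True-score variance = [0.82 + 0.84 + 0.80 + 0.62] + 4.36 = 3.08 + 4.36 = 7.44.
Reliability = 7.44 / 8.36 = 0.890.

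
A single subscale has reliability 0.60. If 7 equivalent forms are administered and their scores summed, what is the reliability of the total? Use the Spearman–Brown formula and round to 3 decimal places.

ρ_k = kρ / (1 + (k−1)ρ) = 7·0.60 / (1 + 6·0.60) = 4.200 / 4.600 = 0.913.

0.913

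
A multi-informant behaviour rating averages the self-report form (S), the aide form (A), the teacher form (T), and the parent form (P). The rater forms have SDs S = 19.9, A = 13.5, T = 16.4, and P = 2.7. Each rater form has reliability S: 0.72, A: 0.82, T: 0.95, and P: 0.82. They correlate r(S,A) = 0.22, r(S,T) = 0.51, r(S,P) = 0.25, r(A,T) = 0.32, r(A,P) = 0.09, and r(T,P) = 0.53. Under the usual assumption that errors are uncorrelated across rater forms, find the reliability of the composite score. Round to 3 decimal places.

Var(S+A+T+P) = 19.9² + 13.5² + 16.4² + 2.7² + 2·[19.9·13.5·0.22 + 19.9·16.4·0.51 + 19.9·2.7·0.25 + 13.5·16.4·0.32 + 13.5·2.7·0.09 + 16.4·2.7·0.53] = 854.51 + 673.152 = 1527.66.
Because errors are independent across components, Cov(Tᵢ,Tⱼ) = Cov(Xᵢ,Xⱼ); the off-diagonal part of the true-score variance is the same as above.
True-score variance = [19.9²·0.72 + 13.5²·0.82 + 16.4²·0.95 + 2.7²·0.82] + 673.152 = 696.062 + 673.152 = 1369.21.
Reliability = 1369.21 / 1527.66 = 0.896.

0.896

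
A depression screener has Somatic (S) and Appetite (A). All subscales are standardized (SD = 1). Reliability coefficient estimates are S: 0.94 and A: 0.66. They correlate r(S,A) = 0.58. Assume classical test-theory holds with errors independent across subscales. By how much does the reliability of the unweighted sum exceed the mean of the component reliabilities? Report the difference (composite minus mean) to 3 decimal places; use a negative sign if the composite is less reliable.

0.073

Var(sum) = 2 + 1.16 = 3.16; true-score variance = 1.6 + 1.16 = 2.76; composite reliability = 0.8734.
Mean component reliability = 0.8000.
Difference = 0.8734 − 0.8000 = 0.073.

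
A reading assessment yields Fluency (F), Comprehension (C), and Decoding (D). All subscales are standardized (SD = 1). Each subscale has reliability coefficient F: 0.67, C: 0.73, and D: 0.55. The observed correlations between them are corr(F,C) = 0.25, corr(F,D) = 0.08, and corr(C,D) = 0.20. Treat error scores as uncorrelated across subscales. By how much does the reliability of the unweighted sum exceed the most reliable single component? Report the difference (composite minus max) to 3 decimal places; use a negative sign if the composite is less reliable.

Var(sum) = 3 + 1.06 = 4.06; true-score variance = 1.95 + 1.06 = 3.01; composite reliability = 0.7414.
Max component reliability = 0.7300.
Difference = 0.7414 − 0.7300 = 0.011.

0.011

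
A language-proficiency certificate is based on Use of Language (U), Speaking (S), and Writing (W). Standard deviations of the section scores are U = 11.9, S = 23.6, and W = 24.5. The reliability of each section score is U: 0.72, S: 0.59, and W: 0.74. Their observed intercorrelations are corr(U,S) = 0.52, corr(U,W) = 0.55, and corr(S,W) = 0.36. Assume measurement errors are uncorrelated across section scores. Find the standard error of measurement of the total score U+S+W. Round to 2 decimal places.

20.59

Var(total) = 1298.82 + 1029.08 = 2327.9.
True-score variance = 874.751 + 1029.08 = 1903.83, so reliability = 0.8178.
Error variance = 2327.9 − 1903.83 = 424.069; SEM = √424.069 = 20.59.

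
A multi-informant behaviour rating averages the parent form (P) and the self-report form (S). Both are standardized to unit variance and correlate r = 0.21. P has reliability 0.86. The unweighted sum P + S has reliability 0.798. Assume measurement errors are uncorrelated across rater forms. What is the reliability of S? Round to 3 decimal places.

0.651

Var(P+S) = 2 + 2·0.21 = 2.420.
True-score variance = ρ_P + ρ_S + 2·0.21, so 0.798 = (0.86 + ρ_S + 0.42) / 2.420.
ρ_S = 0.798·2.420 − 0.86 − 0.42 = 0.651.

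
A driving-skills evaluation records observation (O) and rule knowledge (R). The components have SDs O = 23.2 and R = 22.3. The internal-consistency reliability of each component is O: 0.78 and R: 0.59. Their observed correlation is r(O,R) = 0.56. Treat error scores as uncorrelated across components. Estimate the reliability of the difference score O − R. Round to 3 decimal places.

Var(O−R) = 23.2² + 22.3² − 2·23.2·22.3·0.56 = 1035.53 − 579.443 = 456.087.
Because errors are independent across components, Cov(Tᵢ,Tⱼ) = Cov(Xᵢ,Xⱼ); the off-diagonal part of the true-score variance is the same as above.
True-score variance = [23.2²·0.78 + 22.3²·0.59] − 579.443 = 713.228 − 579.443 = 133.785.
Reliability = 133.785 / 456.087 = 0.293.

0.293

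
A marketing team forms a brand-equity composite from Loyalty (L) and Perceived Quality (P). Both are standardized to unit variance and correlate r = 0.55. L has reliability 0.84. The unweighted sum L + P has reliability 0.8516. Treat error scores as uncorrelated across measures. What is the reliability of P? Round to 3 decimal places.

Var(L+P) = 2 + 2·0.55 = 3.100.
True-score variance = ρ_L + ρ_P + 2·0.55, so 0.8516 = (0.84 + ρ_P + 1.10) / 3.100.
ρ_P = 0.8516·3.100 − 0.84 − 1.10 = 0.700.

0.700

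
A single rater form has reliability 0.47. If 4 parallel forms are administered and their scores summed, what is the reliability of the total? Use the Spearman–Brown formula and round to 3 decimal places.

ρ_k = kρ / (1 + (k−1)ρ) = 4·0.47 / (1 + 3·0.47) = 1.880 / 2.410 = 0.780.

0.780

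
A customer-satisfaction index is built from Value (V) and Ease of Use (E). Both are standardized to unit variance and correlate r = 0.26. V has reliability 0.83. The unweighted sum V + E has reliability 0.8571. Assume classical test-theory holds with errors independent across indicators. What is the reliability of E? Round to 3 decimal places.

Var(V+E) = 2 + 2·0.26 = 2.520.
True-score variance = ρ_V + ρ_E + 2·0.26, so 0.8571 = (0.83 + ρ_E + 0.52) / 2.520.
ρ_E = 0.8571·2.520 − 0.83 − 0.52 = 0.810.

0.810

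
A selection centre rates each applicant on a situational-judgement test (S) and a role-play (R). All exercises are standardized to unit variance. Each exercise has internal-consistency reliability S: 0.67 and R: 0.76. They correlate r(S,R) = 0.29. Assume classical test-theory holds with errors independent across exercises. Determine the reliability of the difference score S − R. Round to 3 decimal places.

Var(S−R) = 1 + 1 − 2·0.29 = 2 − 0.58 = 1.42.
Under uncorrelated errors the observed covariances equal the true-score covariances, so only the own-variance terms attenuate.
True-score variance = [0.67 + 0.76] − 0.58 = 1.43 − 0.58 = 0.85.
Reliability = 0.85 / 1.42 = 0.599.

0.599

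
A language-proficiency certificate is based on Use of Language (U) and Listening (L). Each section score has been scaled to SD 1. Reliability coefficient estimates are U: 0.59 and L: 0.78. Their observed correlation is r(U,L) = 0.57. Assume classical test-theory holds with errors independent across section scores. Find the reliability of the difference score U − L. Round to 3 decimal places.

0.267

Var(U−L) = 1 + 1 − 2·0.57 = 2 − 1.14 = 0.86.
With uncorrelated errors the cross-covariances are all true-score covariance, so they carry over unchanged; only the diagonal terms shrink to ρᵢσᵢ².
True-score variance = [0.59 + 0.78] − 1.14 = 1.37 − 1.14 = 0.23.
Reliability = 0.23 / 0.86 = 0.267.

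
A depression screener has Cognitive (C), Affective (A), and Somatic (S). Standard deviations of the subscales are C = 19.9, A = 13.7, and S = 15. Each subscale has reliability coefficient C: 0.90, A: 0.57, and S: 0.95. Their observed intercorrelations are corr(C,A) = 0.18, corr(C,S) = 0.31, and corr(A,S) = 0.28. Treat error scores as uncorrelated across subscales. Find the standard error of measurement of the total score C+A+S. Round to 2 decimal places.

Var(total) = 808.7 + 398.297 = 1207.
True-score variance = 677.142 + 398.297 = 1075.44, so reliability = 0.8910.
Error variance = 1207 − 1075.44 = 131.558; SEM = √131.558 = 11.47.

11.47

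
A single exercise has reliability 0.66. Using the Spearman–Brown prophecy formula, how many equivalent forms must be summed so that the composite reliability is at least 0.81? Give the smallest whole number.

3

k ≥ ρ*(1−ρ₁)/(ρ₁(1−ρ*)) = 0.81·0.34 / (0.66·0.19) = 2.196.
Smallest integer k = 3.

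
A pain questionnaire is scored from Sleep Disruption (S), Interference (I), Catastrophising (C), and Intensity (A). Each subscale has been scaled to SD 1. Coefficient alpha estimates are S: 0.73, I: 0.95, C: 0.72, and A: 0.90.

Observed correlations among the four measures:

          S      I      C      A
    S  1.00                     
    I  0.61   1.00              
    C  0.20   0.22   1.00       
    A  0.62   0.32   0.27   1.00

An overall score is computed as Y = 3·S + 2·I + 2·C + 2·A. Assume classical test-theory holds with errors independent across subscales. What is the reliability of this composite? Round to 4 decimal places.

0.9070

Var(Y) = 3² + 2² + 2² + 2² + 2·[6·0.61 + 6·0.20 + 6·0.62 + 4·0.22 + 4·0.32 + 4·0.27] = 21 + 23.64 = 44.64.
Under uncorrelated errors the observed covariances equal the true-score covariances, so only the own-variance terms attenuate.
True-score variance = [3²·0.73 + 2²·0.95 + 2²·0.72 + 2²·0.90] + 23.64 = 16.85 + 23.64 = 40.49.
Reliability = 40.49 / 44.64 = 0.9070.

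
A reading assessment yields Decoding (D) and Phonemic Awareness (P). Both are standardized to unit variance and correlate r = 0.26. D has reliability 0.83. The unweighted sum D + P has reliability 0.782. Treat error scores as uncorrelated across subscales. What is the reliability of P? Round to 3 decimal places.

0.621

Var(D+P) = 2 + 2·0.26 = 2.520.
True-score variance = ρ_D + ρ_P + 2·0.26, so 0.782 = (0.83 + ρ_P + 0.52) / 2.520.
ρ_P = 0.782·2.520 − 0.83 − 0.52 = 0.621.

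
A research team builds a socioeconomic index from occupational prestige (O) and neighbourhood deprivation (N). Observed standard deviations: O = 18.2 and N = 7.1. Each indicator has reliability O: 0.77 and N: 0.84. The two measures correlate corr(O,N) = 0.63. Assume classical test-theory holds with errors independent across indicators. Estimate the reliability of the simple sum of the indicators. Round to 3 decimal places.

Var(O+N) = 18.2² + 7.1² + 2·[18.2·7.1·0.63] = 381.65 + 162.817 = 544.467.
Because errors are independent across components, Cov(Tᵢ,Tⱼ) = Cov(Xᵢ,Xⱼ); the off-diagonal part of the true-score variance is the same as above.
True-score variance = [18.2²·0.77 + 7.1²·0.84] + 162.817 = 297.399 + 162.817 = 460.216.
Reliability = 460.216 / 544.467 = 0.845.

0.845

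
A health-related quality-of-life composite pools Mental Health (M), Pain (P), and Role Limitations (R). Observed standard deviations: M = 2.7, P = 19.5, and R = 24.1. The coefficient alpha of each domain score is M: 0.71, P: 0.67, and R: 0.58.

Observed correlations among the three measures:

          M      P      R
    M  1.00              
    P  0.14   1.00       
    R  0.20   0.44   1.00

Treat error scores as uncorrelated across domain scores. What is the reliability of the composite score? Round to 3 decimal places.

Var(M+P+R) = 2.7² + 19.5² + 24.1² + 2·[2.7·19.5·0.14 + 2.7·24.1·0.20 + 19.5·24.1·0.44] = 968.35 + 454.326 = 1422.68.
With uncorrelated errors the cross-covariances are all true-score covariance, so they carry over unchanged; only the diagonal terms shrink to ρᵢσᵢ².
True-score variance = [2.7²·0.71 + 19.5²·0.67 + 24.1²·0.58] + 454.326 = 596.813 + 454.326 = 1051.14.
Reliability = 1051.14 / 1422.68 = 0.739.

0.739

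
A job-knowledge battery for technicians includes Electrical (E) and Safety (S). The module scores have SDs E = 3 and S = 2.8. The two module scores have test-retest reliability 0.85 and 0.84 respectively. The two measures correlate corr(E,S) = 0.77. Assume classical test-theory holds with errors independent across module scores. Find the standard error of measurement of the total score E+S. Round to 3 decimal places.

Var(total) = 16.84 + 12.936 = 29.776.
True-score variance = 14.2356 + 12.936 = 27.1716, so reliability = 0.9125.
Error variance = 29.776 − 27.1716 = 2.6044; SEM = √2.6044 = 1.614.

1.614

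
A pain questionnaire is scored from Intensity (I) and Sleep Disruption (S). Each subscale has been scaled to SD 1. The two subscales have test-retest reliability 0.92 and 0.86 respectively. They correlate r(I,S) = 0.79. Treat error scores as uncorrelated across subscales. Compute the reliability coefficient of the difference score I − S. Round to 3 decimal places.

Var(I−S) = 1 + 1 − 2·0.79 = 2 − 1.58 = 0.42.
Because errors are independent across components, Cov(Tᵢ,Tⱼ) = Cov(Xᵢ,Xⱼ); the off-diagonal part of the true-score variance is the same as above.
True-score variance = [0.92 + 0.86] − 1.58 = 1.78 − 1.58 = 0.2.
Reliability = 0.2 / 0.42 = 0.476.

0.476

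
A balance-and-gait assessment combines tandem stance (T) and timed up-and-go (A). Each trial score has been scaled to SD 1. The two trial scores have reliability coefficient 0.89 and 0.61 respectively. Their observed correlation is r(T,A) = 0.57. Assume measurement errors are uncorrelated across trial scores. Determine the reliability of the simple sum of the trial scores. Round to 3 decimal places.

Var(T+A) = 2 + 2·[0.57] = 2 + 1.14 = 3.14.
With uncorrelated errors the cross-covariances are all true-score covariance, so they carry over unchanged; only the diagonal terms shrink to ρᵢσᵢ².
True-score variance = [0.89 + 0.61] + 1.14 = 1.5 + 1.14 = 2.64.
Reliability = 2.64 / 3.14 = 0.841.

0.841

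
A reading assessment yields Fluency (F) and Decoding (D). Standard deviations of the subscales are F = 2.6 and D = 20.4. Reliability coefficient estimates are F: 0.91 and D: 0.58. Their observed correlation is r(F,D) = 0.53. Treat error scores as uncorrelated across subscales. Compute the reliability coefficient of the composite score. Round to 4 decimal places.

Var(F+D) = 2.6² + 20.4² + 2·[2.6·20.4·0.53] = 422.92 + 56.2224 = 479.142.
Because errors are independent across components, Cov(Tᵢ,Tⱼ) = Cov(Xᵢ,Xⱼ); the off-diagonal part of the true-score variance is the same as above.
True-score variance = [2.6²·0.91 + 20.4²·0.58] + 56.2224 = 247.524 + 56.2224 = 303.747.
Reliability = 303.747 / 479.142 = 0.6339.

0.6339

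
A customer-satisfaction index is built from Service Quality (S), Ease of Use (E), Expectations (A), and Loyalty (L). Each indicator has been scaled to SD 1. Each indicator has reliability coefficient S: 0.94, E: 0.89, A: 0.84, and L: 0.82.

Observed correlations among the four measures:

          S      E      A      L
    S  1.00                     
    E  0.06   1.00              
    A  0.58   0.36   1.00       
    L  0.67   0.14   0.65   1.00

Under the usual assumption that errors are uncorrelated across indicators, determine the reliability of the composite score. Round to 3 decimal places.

Var(S+E+A+L) = 4 + 2·[0.06 + 0.58 + 0.67 + 0.36 + 0.14 + 0.65] = 4 + 4.92 = 8.92.
Because errors are independent across components, Cov(Tᵢ,Tⱼ) = Cov(Xᵢ,Xⱼ); the off-diagonal part of the true-score variance is the same as above.
True-score variance = [0.94 + 0.89 + 0.84 + 0.82] + 4.92 = 3.49 + 4.92 = 8.41.
Reliability = 8.41 / 8.92 = 0.943.

0.943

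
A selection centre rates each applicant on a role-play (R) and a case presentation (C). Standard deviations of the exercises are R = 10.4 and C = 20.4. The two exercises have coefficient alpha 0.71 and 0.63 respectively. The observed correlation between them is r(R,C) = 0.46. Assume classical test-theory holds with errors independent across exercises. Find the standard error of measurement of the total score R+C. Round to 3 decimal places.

Var(total) = 524.32 + 195.187 = 719.507.
True-score variance = 338.974 + 195.187 = 534.162, so reliability = 0.7424.
Error variance = 719.507 − 534.162 = 185.346; SEM = √185.346 = 13.614.

13.614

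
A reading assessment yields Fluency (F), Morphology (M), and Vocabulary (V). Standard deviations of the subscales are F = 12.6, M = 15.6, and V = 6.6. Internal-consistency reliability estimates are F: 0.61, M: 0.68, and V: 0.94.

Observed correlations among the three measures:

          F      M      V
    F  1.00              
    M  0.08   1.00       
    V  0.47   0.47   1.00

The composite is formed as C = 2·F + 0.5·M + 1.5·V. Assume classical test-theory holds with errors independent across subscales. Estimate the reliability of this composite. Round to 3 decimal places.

Var(C) = 2²·12.6² + 0.5²·15.6² + 1.5²·6.6² + 2·[12.6·15.6·0.08 + 3·12.6·6.6·0.47 + 0.75·15.6·6.6·0.47] = 793.89 + 338.548 = 1132.44.
Under uncorrelated errors the observed covariances equal the true-score covariances, so only the own-variance terms attenuate.
True-score variance = [2²·12.6²·0.61 + 0.5²·15.6²·0.68 + 1.5²·6.6²·0.94] + 338.548 = 520.875 + 338.548 = 859.423.
Reliability = 859.423 / 1132.44 = 0.759.

0.759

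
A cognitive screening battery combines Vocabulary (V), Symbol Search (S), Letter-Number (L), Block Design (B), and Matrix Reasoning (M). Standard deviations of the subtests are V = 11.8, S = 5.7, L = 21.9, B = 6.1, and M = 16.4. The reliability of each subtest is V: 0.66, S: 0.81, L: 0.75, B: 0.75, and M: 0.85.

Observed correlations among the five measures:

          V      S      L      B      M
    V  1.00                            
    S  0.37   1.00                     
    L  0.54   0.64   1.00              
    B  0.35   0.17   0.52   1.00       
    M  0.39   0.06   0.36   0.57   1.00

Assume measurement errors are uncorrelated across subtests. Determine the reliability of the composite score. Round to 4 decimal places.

0.8978

Var(V+S+L+B+M) = 11.8² + 5.7² + 21.9² + 6.1² + 16.4² + 2·[11.8·5.7·0.37 + 11.8·21.9·0.54 + 11.8·6.1·0.35 + 11.8·16.4·0.39 + 5.7·21.9·0.64 + 5.7·6.1·0.17 + 5.7·16.4·0.06 + 21.9·6.1·0.52 + 21.9·16.4·0.36 + 6.1·16.4·0.57] = 957.51 + 1224.59 = 2182.1.
Under uncorrelated errors the observed covariances equal the true-score covariances, so only the own-variance terms attenuate.
True-score variance = [11.8²·0.66 + 5.7²·0.81 + 21.9²·0.75 + 6.1²·0.75 + 16.4²·0.85] + 1224.59 = 734.446 + 1224.59 = 1959.04.
Reliability = 1959.04 / 2182.1 = 0.8978.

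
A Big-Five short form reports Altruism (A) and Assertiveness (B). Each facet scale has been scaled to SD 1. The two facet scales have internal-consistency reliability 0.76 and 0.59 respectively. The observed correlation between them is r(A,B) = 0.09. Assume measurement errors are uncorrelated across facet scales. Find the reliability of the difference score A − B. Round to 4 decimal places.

Var(A−B) = 1 + 1 − 2·0.09 = 2 − 0.18 = 1.82.
Under uncorrelated errors the observed covariances equal the true-score covariances, so only the own-variance terms attenuate.
True-score variance = [0.76 + 0.59] − 0.18 = 1.35 − 0.18 = 1.17.
Reliability = 1.17 / 1.82 = 0.6429.

0.6429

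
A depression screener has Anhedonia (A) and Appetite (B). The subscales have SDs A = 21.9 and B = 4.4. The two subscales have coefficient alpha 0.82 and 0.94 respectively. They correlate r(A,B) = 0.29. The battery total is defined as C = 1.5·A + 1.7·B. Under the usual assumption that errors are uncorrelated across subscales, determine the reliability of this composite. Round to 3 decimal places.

Var(C) = 1.5²·21.9² + 1.7²·4.4² + 2·[2.55·21.9·4.4·0.29] = 1135.07 + 142.516 = 1277.59.
Under uncorrelated errors the observed covariances equal the true-score covariances, so only the own-variance terms attenuate.
True-score variance = [1.5²·21.9²·0.82 + 1.7²·4.4²·0.94] + 142.516 = 937.474 + 142.516 = 1079.99.
Reliability = 1079.99 / 1277.59 = 0.845.

0.845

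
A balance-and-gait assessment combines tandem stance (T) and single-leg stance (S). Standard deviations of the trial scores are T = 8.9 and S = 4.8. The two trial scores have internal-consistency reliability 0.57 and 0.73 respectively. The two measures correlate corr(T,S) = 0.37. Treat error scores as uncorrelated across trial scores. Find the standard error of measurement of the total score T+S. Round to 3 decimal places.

6.347

Var(total) = 102.25 + 31.6128 = 133.863.
True-score variance = 61.9689 + 31.6128 = 93.5817, so reliability = 0.6991.
Error variance = 133.863 − 93.5817 = 40.2811; SEM = √40.2811 = 6.347.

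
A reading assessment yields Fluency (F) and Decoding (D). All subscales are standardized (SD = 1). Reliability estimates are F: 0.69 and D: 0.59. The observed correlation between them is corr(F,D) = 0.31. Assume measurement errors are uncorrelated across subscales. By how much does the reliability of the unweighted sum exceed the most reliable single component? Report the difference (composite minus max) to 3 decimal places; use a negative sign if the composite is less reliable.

Var(sum) = 2 + 0.62 = 2.62; true-score variance = 1.28 + 0.62 = 1.9; composite reliability = 0.7252.
Max component reliability = 0.6900.
Difference = 0.7252 − 0.6900 = 0.035.

0.035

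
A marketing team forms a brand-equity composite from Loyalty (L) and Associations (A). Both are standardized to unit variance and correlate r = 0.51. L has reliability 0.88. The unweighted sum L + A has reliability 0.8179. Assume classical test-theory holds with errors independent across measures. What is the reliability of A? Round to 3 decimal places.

Var(L+A) = 2 + 2·0.51 = 3.020.
True-score variance = ρ_L + ρ_A + 2·0.51, so 0.8179 = (0.88 + ρ_A + 1.02) / 3.020.
ρ_A = 0.8179·3.020 − 0.88 − 1.02 = 0.570.

0.570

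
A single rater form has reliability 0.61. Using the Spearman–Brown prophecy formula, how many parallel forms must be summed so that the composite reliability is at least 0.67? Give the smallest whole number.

2

k ≥ ρ*(1−ρ₁)/(ρ₁(1−ρ*)) = 0.67·0.39 / (0.61·0.33) = 1.298.
Smallest integer k = 2.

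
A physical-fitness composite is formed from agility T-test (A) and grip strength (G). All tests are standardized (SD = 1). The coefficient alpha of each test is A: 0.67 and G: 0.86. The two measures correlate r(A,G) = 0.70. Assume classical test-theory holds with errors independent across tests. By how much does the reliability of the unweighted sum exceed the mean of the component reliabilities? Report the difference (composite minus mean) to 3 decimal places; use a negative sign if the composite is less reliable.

Var(sum) = 2 + 1.4 = 3.4; true-score variance = 1.53 + 1.4 = 2.93; composite reliability = 0.8618.
Mean component reliability = 0.7650.
Difference = 0.8618 − 0.7650 = 0.097.

0.097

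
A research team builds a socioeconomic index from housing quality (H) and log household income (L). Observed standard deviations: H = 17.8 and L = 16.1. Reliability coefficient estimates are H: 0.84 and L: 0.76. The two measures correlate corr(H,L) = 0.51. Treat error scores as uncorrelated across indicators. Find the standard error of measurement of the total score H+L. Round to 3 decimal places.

10.626

Var(total) = 576.05 + 292.312 = 868.362.
True-score variance = 463.145 + 292.312 = 755.457, so reliability = 0.8700.
Error variance = 868.362 − 755.457 = 112.905; SEM = √112.905 = 10.626.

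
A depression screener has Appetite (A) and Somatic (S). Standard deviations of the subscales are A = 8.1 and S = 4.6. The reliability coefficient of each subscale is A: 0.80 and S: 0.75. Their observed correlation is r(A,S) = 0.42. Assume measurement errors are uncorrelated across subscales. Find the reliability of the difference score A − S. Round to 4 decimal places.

Var(A−S) = 8.1² + 4.6² − 2·8.1·4.6·0.42 = 86.77 − 31.2984 = 55.4716.
Because errors are independent across components, Cov(Tᵢ,Tⱼ) = Cov(Xᵢ,Xⱼ); the off-diagonal part of the true-score variance is the same as above.
True-score variance = [8.1²·0.80 + 4.6²·0.75] − 31.2984 = 68.358 − 31.2984 = 37.0596.
Reliability = 37.0596 / 55.4716 = 0.6681.

0.6681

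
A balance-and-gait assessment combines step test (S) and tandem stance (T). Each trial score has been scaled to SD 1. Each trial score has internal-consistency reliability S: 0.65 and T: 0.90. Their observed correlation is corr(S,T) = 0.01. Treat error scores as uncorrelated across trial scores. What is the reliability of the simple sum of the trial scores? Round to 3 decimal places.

Var(S+T) = 2 + 2·[0.01] = 2 + 0.02 = 2.02.
With uncorrelated errors the cross-covariances are all true-score covariance, so they carry over unchanged; only the diagonal terms shrink to ρᵢσᵢ².
True-score variance = [0.65 + 0.90] + 0.02 = 1.55 + 0.02 = 1.57.
Reliability = 1.57 / 2.02 = 0.777.

0.777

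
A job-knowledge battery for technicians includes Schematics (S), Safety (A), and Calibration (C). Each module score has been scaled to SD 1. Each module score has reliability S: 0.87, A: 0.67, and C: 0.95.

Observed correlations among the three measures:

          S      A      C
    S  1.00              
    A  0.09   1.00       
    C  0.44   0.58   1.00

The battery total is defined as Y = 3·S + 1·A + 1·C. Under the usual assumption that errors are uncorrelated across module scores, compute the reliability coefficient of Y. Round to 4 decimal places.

0.8990

Var(Y) = 3² + 1 + 1 + 2·[3·0.09 + 3·0.44 + 0.58] = 11 + 4.34 = 15.34.
Because errors are independent across components, Cov(Tᵢ,Tⱼ) = Cov(Xᵢ,Xⱼ); the off-diagonal part of the true-score variance is the same as above.
True-score variance = [3²·0.87 + 0.67 + 0.95] + 4.34 = 9.45 + 4.34 = 13.79.
Reliability = 13.79 / 15.34 = 0.8990.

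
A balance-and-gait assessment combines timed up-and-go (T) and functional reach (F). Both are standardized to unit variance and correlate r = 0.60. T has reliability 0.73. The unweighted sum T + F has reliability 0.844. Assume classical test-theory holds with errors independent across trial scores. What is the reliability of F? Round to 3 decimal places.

Var(T+F) = 2 + 2·0.60 = 3.200.
True-score variance = ρ_T + ρ_F + 2·0.60, so 0.844 = (0.73 + ρ_F + 1.20) / 3.200.
ρ_F = 0.844·3.200 − 0.73 − 1.20 = 0.771.

0.771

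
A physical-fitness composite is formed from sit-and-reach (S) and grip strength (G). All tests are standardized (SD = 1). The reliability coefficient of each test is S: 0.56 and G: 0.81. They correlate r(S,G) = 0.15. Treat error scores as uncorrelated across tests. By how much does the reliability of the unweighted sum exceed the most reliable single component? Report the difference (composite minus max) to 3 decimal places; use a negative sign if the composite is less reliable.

Var(sum) = 2 + 0.3 = 2.3; true-score variance = 1.37 + 0.3 = 1.67; composite reliability = 0.7261.
Max component reliability = 0.8100.
Difference = 0.7261 − 0.8100 = -0.084.

-0.084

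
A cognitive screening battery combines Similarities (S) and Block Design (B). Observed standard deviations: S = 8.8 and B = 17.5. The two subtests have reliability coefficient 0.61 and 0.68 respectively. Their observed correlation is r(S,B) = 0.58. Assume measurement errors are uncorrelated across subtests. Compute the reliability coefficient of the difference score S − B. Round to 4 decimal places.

0.3748

Var(S−B) = 8.8² + 17.5² − 2·8.8·17.5·0.58 = 383.69 − 178.64 = 205.05.
With uncorrelated errors the cross-covariances are all true-score covariance, so they carry over unchanged; only the diagonal terms shrink to ρᵢσᵢ².
True-score variance = [8.8²·0.61 + 17.5²·0.68] − 178.64 = 255.488 − 178.64 = 76.8484.
Reliability = 76.8484 / 205.05 = 0.3748.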